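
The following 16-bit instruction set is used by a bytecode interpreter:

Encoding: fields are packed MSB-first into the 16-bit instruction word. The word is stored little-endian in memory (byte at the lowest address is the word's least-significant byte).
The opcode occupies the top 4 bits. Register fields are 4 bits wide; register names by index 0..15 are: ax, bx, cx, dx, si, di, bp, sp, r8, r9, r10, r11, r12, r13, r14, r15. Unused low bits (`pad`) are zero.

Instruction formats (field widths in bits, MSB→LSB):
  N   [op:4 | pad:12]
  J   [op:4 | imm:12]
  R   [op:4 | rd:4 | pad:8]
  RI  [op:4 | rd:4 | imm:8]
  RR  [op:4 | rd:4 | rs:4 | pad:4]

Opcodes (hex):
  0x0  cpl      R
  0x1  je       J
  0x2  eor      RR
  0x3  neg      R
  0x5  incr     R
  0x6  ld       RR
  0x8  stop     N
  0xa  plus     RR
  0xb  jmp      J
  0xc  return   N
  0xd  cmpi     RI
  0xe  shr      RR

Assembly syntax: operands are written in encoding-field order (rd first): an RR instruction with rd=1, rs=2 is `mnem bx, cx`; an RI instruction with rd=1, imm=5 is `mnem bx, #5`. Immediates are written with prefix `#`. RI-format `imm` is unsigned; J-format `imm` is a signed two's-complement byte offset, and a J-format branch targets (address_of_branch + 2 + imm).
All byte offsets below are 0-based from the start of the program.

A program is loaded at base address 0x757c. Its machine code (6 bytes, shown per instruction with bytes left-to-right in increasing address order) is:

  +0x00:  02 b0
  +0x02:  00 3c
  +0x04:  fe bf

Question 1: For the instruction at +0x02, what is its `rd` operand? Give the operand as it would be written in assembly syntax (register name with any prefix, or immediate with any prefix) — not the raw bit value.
[02] 00 3c → 0x3c00
  opcode bits[15:12]=0x3: neg/R
  rd: (w>>8)&0xf=0xc → r12

r12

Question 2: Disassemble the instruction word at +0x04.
+0x04: fe bf ⇒ word 0xbffe (little)
  op=0xbffe>>12=0xb ⇒ jmp (J)
  [11:0] imm=4094 (s12→-2) = #-2

jmp #-2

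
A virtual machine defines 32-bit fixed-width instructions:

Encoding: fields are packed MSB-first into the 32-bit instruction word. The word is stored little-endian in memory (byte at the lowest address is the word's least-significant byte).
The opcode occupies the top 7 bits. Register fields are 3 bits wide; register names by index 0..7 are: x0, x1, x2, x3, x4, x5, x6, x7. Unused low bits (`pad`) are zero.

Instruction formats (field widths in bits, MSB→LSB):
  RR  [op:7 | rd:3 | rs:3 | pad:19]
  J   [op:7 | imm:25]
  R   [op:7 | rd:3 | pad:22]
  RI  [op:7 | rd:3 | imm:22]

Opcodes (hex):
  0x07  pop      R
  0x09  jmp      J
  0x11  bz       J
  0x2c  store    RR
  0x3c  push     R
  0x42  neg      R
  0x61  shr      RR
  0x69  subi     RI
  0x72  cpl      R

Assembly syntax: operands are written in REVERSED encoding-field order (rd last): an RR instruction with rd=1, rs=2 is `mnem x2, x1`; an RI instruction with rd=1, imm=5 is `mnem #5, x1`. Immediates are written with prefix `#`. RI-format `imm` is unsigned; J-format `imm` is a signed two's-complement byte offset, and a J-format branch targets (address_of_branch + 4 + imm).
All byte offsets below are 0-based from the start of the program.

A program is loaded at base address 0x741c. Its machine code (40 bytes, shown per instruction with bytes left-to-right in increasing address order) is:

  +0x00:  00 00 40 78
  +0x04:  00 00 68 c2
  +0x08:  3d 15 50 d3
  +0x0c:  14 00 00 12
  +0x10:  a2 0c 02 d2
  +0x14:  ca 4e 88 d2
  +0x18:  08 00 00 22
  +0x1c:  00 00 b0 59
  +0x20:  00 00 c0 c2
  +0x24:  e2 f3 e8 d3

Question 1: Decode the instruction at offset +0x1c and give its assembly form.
off 0x1c: read 00 00 b0 59 as little → 0x59b00000
  op=0x59b00000>>25=0x2c ⇒ store (RR)
  [24:22] rd=6 = x6
  [21:19] rs=6 = x6

store x6, x6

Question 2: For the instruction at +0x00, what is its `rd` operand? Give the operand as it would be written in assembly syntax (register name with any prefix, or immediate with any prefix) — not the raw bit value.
@+00  little-endian(00 00 40 78) = 0x78400000
  top 7b → 0x3c → push [R]
  rd@[24:22]=0x1 ⇒ x1

x1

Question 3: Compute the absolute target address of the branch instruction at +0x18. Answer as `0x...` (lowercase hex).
0x7440

@+18  little-endian(08 00 00 22) = 0x22000008
  op=0x22000008>>25=0x11 ⇒ bz (J)
  [24:0] imm=8 = #8
  target = base 0x741c + off 0x18 + 4 + imm 8 = 0x7440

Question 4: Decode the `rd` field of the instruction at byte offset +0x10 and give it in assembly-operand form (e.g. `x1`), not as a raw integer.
[10] a2 0c 02 d2 → 0xd2020ca2
  opcode bits[31:25]=0x69: subi/RI
  rd@[24:22]=0x0 ⇒ x0
  imm@[21:0]=0x20ca2 ⇒ #134306

x0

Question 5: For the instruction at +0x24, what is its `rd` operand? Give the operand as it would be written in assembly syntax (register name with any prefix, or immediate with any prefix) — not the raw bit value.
off 0x24: read e2 f3 e8 d3 as little → 0xd3e8f3e2
  op=0xd3e8f3e2>>25=0x69 ⇒ subi (RI)
  [24:22] rd=7 = x7
  [21:0] imm=2683874 = #2683874

x7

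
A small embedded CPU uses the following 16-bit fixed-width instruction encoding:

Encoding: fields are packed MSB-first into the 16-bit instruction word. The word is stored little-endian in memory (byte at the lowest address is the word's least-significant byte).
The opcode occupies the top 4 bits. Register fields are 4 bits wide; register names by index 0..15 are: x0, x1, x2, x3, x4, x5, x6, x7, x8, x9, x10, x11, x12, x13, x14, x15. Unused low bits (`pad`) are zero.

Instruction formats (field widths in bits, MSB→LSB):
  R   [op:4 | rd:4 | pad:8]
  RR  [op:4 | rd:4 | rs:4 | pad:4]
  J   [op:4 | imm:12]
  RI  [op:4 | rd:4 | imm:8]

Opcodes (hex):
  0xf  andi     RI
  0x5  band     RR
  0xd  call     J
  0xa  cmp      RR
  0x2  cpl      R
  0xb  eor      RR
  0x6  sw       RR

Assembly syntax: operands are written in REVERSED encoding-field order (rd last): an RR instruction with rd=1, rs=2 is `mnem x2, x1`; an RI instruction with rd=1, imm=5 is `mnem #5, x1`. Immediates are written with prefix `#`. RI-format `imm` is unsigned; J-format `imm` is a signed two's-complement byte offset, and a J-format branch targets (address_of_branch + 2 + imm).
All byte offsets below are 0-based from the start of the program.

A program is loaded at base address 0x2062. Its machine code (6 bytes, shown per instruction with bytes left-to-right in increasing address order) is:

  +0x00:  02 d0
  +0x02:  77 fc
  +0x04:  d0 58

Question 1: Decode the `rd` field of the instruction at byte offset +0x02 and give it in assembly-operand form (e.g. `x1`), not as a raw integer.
x12

+0x02: 77 fc ⇒ word 0xfc77 (little)
  top 4b → 0xf → andi [RI]
  rd@[11:8]=0xc ⇒ x12
  imm@[7:0]=0x77 ⇒ #119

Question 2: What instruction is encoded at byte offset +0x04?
band x13, x8

[04] d0 58 → 0x58d0
  opcode bits[15:12]=0x5: band/RR
  [11:8] rd=8 = x8
  [7:4] rs=13 = x13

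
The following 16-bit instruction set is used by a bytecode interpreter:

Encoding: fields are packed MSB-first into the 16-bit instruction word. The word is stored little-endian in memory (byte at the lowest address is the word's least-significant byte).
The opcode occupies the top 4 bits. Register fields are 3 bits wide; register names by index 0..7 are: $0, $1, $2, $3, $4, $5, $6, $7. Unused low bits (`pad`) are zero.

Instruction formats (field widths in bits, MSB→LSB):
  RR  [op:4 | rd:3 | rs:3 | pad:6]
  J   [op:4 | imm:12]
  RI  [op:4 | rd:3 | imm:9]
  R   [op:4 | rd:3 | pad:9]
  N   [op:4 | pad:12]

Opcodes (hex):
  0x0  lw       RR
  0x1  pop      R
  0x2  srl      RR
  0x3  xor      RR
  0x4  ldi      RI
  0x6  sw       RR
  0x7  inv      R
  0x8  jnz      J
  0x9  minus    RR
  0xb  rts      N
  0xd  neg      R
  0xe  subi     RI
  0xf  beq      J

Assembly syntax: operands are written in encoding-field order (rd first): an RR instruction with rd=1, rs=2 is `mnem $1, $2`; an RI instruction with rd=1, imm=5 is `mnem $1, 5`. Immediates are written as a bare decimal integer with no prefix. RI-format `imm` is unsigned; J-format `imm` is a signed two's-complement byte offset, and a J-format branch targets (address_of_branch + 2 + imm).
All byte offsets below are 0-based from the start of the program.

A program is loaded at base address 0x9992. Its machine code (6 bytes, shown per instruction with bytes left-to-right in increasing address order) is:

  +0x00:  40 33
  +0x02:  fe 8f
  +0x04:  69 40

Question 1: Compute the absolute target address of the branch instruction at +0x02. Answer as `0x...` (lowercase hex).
@+02  little-endian(fe 8f) = 0x8ffe
  op=0x8ffe>>12=0x8 ⇒ jnz (J)
  [11:0] imm=4094 (s12→-2) = -2
  target = base 0x9992 + off 0x02 + 2 + imm -2 = 0x9994

0x9994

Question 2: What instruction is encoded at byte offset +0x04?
ldi $0, 105

off 0x04: read 69 40 as little → 0x4069
  top 4b → 0x4 → ldi [RI]
  rd: (w>>9)&0x7=0x0 → $0
  imm: (w>>0)&0x1ff=0x69 → 105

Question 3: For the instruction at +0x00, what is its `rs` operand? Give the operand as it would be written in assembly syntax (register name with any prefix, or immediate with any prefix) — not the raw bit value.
$5

[00] 40 33 → 0x3340
  top 4b → 0x3 → xor [RR]
  rd@[11:9]=0x1 ⇒ $1
  rs@[8:6]=0x5 ⇒ $5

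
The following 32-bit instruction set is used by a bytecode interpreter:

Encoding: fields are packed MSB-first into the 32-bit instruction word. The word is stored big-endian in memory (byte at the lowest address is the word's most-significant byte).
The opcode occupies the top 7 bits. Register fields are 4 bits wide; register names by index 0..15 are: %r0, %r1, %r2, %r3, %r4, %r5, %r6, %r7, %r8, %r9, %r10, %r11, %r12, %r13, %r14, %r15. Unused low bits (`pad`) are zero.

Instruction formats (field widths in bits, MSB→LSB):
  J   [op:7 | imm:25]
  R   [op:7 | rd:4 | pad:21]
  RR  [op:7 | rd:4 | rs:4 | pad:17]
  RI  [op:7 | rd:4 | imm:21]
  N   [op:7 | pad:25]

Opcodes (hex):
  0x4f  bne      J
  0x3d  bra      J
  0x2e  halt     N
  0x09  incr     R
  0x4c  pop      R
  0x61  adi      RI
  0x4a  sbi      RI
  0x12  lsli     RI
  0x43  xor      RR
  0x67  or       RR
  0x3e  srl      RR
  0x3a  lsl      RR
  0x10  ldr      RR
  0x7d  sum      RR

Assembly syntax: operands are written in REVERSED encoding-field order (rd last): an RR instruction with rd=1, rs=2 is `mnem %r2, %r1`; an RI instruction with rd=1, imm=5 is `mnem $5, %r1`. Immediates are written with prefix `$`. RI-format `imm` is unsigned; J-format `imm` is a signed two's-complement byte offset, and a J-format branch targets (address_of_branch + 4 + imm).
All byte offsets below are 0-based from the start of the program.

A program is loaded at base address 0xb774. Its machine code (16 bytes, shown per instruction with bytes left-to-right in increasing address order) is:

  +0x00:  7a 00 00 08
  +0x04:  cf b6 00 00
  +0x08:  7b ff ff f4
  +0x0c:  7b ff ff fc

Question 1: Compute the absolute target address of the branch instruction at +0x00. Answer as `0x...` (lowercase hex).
+0x00: 7a 00 00 08 ⇒ word 0x7a000008 (big)
  opcode bits[31:25]=0x3d: bra/J
  imm: (w>>0)&0x1ffffff=0x8 → $8
  target = base 0xb774 + off 0x00 + 4 + imm 8 = 0xb780

0xb780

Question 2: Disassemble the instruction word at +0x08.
[08] 7b ff ff f4 → 0x7bfffff4
  opcode bits[31:25]=0x3d: bra/J
  imm: (w>>0)&0x1ffffff=0x1fffff4 (s25→-12) → $-12

bra $-12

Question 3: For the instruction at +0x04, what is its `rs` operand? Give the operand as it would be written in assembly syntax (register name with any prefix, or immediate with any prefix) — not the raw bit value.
off 0x04: read cf b6 00 00 as big → 0xcfb60000
  top 7b → 0x67 → or [RR]
  rd: (w>>21)&0xf=0xd → %r13
  rs: (w>>17)&0xf=0xb → %r11

%r11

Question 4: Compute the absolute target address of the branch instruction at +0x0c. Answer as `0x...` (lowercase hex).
0xb780

+0x0c: 7b ff ff fc ⇒ word 0x7bfffffc (big)
  op=0x7bfffffc>>25=0x3d ⇒ bra (J)
  imm: (w>>0)&0x1ffffff=0x1fffffc (s25→-4) → $-4
  target = base 0xb774 + off 0x0c + 4 + imm -4 = 0xb780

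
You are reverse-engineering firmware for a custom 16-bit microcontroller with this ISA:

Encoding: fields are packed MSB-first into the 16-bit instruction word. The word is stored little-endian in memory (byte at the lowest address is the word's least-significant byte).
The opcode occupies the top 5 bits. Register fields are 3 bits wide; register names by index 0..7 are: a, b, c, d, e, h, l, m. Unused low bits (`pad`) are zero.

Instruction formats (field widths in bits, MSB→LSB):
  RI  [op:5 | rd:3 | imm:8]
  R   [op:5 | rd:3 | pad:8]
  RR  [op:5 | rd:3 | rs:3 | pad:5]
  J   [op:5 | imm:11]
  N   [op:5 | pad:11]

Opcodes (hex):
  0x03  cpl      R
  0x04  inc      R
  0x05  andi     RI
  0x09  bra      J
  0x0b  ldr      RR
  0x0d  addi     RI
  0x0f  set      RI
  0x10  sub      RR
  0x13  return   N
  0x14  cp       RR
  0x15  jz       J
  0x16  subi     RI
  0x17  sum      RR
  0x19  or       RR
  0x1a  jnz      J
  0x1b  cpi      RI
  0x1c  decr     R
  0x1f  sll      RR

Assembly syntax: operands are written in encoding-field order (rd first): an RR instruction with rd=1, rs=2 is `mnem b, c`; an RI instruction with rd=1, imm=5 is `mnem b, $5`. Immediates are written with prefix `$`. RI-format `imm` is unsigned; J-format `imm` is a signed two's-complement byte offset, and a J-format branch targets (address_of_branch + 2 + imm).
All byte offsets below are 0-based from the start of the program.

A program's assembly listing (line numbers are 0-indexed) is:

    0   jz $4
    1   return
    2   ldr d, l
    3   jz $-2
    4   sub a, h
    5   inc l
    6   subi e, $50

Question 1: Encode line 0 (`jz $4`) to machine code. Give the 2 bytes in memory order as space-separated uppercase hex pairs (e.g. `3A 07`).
0. jz fields op=0x15:5|imm=4:11 → word a804h → 04 a8

04 A8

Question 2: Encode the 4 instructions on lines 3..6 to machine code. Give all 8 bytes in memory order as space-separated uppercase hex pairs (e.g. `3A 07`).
L3: jz op=0x15:5|imm=-2:11 ⇒ 0xaffe ⇒ little fe af
L4: sub op=0x10:5|rd=0:3|rs=5:3|pad=0:5 ⇒ 0x80a0 ⇒ little a0 80
L5: inc op=0x4:5|rd=6:3|pad=0:8 ⇒ 0x2600 ⇒ little 00 26
L6: subi op=0x16:5|rd=4:3|imm=50:8 ⇒ 0xb432 ⇒ little 32 b4

FE AF A0 80 00 26 32 B4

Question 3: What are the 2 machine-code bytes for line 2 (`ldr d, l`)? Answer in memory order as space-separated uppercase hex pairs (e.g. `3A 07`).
C0 5B

line 2 (ldr): pack op=0xb:5|rd=3:3|rs=6:3|pad=0:5 = 0x5bc0; little→ c0 5b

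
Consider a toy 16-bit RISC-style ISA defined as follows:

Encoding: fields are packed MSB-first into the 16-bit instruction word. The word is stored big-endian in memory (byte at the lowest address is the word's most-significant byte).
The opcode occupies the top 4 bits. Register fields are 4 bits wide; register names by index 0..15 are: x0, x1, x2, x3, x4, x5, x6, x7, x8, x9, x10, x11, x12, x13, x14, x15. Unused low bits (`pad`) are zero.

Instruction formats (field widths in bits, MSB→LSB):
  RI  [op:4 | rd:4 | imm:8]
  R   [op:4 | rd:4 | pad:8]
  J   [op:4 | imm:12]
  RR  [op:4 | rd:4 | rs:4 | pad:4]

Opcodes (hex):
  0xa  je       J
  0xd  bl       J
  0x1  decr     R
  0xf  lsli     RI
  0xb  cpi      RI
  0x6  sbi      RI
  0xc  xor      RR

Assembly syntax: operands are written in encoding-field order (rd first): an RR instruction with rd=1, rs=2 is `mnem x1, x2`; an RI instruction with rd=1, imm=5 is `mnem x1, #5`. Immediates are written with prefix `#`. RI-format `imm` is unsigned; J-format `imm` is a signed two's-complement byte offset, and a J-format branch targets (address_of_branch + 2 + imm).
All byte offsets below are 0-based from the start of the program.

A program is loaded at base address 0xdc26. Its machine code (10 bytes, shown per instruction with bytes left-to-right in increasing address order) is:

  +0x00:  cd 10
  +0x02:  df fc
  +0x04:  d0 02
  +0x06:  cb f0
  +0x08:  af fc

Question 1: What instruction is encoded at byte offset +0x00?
@+00  big-endian(cd 10) = 0xcd10
  top 4b → 0xc → xor [RR]
  rd@[11:8]=0xd ⇒ x13
  rs@[7:4]=0x1 ⇒ x1

xor x13, x1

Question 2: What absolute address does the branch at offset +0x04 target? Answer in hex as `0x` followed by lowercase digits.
0xdc2e

@+04  big-endian(d0 02) = 0xd002
  opcode bits[15:12]=0xd: bl/J
  imm: (w>>0)&0xfff=0x2 → #2
  target = base 0xdc26 + off 0x04 + 2 + imm 2 = 0xdc2e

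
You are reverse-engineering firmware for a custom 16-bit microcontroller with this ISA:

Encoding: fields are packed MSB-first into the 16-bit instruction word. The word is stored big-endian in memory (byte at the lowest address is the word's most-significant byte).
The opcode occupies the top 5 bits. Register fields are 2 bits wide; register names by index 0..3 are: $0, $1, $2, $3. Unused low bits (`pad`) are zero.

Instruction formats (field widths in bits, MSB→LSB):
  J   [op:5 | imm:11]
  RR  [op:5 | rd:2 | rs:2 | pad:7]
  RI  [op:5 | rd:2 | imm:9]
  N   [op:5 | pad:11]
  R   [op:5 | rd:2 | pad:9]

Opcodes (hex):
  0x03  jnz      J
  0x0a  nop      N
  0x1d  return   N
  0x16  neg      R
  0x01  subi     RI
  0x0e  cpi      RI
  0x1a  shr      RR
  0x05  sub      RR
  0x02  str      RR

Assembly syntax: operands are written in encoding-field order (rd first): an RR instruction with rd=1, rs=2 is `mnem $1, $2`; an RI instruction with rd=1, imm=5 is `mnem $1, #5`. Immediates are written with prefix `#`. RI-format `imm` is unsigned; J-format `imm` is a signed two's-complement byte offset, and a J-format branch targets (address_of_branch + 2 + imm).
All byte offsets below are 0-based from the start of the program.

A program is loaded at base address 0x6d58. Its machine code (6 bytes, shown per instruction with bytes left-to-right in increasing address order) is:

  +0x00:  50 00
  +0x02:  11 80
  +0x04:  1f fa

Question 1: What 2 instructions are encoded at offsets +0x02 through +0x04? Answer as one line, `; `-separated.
str $0, $3; jnz #-6

@+02  big-endian(11 80) = 0x1180
  opcode bits[15:11]=0x2: str/RR
  [10:9] rd=0 = $0
  [8:7] rs=3 = $3
@+04  big-endian(1f fa) = 0x1ffa
  opcode bits[15:11]=0x3: jnz/J
  [10:0] imm=2042 (s11→-6) = #-6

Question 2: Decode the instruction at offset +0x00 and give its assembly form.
off 0x00: read 50 00 as big → 0x5000
  op=0x5000>>11=0xa ⇒ nop (N)

nop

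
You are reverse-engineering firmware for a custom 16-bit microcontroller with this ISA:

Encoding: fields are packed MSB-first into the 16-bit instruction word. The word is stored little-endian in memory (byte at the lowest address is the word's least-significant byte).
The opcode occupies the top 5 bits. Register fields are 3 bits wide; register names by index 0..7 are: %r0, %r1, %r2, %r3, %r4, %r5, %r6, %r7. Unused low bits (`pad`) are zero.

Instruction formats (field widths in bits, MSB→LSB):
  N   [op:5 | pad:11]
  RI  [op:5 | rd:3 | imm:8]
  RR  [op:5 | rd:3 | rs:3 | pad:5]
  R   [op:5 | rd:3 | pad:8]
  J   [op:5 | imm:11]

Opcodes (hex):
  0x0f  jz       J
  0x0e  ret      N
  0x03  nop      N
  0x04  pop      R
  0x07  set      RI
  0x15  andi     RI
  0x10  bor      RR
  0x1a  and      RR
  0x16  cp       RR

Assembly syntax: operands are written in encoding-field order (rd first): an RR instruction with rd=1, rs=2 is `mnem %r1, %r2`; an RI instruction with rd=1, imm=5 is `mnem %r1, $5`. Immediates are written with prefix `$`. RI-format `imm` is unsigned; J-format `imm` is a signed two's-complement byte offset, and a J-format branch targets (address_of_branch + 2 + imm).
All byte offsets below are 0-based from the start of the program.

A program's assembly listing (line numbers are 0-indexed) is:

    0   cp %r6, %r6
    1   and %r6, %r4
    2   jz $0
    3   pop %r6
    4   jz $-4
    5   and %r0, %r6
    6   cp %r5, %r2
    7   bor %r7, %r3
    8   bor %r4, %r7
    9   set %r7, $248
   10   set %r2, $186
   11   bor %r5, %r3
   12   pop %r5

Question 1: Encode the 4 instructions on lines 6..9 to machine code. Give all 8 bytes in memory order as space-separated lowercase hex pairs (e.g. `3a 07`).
6. cp fields op=0x16:5|rd=5:3|rs=2:3|pad=0:5 → word b540h → 40 b5
7. bor fields op=0x10:5|rd=7:3|rs=3:3|pad=0:5 → word 8760h → 60 87
8. bor fields op=0x10:5|rd=4:3|rs=7:3|pad=0:5 → word 84e0h → e0 84
9. set fields op=0x7:5|rd=7:3|imm=248:8 → word 3ff8h → f8 3f

40 b5 60 87 e0 84 f8 3f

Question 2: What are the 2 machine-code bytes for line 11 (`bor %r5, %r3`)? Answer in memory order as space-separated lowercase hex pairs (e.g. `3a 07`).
60 85

L11: bor op=0x10:5|rd=5:3|rs=3:3|pad=0:5 ⇒ 0x8560 ⇒ little 60 85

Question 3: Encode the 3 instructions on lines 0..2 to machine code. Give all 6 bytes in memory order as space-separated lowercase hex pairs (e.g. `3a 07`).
c0 b6 80 d6 00 78

0. cp fields op=0x16:5|rd=6:3|rs=6:3|pad=0:5 → word b6c0h → c0 b6
1. and fields op=0x1a:5|rd=6:3|rs=4:3|pad=0:5 → word d680h → 80 d6
2. jz fields op=0xf:5|imm=0:11 → word 7800h → 00 78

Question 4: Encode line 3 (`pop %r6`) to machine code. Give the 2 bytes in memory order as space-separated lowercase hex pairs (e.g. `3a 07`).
00 26

3. pop fields op=0x4:5|rd=6:3|pad=0:8 → word 2600h → 00 26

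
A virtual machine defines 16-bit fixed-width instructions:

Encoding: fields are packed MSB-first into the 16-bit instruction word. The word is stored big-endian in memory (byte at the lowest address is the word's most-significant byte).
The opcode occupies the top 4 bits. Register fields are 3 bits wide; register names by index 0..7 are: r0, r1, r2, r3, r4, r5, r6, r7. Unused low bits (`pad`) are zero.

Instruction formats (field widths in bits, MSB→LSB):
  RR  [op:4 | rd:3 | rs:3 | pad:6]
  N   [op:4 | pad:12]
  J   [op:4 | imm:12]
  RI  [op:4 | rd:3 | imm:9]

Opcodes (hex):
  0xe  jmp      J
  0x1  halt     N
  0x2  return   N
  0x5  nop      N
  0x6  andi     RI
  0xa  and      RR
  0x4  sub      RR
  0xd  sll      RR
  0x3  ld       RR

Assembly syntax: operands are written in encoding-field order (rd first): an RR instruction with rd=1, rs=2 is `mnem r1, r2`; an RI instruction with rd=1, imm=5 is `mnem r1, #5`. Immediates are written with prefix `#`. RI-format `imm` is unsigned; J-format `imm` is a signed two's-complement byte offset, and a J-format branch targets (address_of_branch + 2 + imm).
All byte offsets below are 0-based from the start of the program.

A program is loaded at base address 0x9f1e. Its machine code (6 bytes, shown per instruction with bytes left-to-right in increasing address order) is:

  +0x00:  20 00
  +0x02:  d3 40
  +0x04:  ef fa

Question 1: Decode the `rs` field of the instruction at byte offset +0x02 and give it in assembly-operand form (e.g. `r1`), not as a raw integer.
@+02  big-endian(d3 40) = 0xd340
  op=0xd340>>12=0xd ⇒ sll (RR)
  [11:9] rd=1 = r1
  [8:6] rs=5 = r5

r5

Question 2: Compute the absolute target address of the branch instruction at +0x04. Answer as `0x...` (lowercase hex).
0x9f1e

[04] ef fa → 0xeffa
  opcode bits[15:12]=0xe: jmp/J
  [11:0] imm=4090 (s12→-6) = #-6
  target = base 0x9f1e + off 0x04 + 2 + imm -6 = 0x9f1e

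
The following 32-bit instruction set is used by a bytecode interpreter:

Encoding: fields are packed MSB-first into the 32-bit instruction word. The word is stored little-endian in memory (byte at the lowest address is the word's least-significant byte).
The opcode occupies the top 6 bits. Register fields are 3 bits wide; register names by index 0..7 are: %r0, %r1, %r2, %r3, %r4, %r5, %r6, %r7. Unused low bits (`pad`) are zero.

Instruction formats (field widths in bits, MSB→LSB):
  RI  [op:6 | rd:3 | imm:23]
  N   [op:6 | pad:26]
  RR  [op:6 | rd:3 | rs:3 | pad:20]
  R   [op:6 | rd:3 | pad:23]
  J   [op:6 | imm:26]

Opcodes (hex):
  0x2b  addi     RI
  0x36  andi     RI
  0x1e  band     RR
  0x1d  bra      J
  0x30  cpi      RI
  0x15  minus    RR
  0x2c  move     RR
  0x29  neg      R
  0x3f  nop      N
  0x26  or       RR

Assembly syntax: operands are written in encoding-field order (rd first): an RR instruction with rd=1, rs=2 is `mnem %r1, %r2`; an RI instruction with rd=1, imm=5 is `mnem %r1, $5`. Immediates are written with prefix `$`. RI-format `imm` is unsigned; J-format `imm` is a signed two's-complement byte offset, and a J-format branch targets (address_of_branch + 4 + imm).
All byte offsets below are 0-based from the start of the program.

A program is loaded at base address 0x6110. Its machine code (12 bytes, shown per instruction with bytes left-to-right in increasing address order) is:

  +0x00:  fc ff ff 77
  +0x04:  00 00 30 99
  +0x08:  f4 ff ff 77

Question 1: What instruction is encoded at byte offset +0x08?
+0x08: f4 ff ff 77 ⇒ word 0x77fffff4 (little)
  opcode bits[31:26]=0x1d: bra/J
  [25:0] imm=67108852 (s26→-12) = $-12

bra $-12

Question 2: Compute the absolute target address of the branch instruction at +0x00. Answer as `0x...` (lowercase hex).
0x6110

@+00  little-endian(fc ff ff 77) = 0x77fffffc
  opcode bits[31:26]=0x1d: bra/J
  imm@[25:0]=0x3fffffc (s26→-4) ⇒ $-4
  target = base 0x6110 + off 0x00 + 4 + imm -4 = 0x6110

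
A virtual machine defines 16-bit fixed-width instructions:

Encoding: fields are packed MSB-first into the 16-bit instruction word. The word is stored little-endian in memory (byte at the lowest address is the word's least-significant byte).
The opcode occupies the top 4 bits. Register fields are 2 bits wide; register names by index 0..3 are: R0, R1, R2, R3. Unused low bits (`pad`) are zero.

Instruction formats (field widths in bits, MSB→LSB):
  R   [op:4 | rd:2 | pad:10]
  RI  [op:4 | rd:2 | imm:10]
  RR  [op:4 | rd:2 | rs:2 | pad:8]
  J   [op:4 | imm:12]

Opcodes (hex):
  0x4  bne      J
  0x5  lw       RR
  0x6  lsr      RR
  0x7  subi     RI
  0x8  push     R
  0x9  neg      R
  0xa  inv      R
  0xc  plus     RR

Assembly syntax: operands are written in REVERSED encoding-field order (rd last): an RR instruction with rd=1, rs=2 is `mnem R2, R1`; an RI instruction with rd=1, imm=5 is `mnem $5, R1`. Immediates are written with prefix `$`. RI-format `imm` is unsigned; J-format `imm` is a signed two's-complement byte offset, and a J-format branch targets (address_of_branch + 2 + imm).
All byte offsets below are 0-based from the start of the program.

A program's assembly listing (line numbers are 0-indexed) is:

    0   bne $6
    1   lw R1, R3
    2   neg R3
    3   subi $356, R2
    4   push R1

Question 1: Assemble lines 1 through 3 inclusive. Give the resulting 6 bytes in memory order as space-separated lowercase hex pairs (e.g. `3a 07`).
1. lw fields op=0x5:4|rd=3:2|rs=1:2|pad=0:8 → word 5d00h → 00 5d
2. neg fields op=0x9:4|rd=3:2|pad=0:10 → word 9c00h → 00 9c
3. subi fields op=0x7:4|rd=2:2|imm=356:10 → word 7964h → 64 79

00 5d 00 9c 64 79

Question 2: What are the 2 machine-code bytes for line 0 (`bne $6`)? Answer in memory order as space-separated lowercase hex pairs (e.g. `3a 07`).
0. bne fields op=0x4:4|imm=6:12 → word 4006h → 06 40

06 40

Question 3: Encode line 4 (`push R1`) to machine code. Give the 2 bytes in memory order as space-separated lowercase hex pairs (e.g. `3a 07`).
00 84

line 4 (push): pack op=0x8:4|rd=1:2|pad=0:10 = 0x8400; little→ 00 84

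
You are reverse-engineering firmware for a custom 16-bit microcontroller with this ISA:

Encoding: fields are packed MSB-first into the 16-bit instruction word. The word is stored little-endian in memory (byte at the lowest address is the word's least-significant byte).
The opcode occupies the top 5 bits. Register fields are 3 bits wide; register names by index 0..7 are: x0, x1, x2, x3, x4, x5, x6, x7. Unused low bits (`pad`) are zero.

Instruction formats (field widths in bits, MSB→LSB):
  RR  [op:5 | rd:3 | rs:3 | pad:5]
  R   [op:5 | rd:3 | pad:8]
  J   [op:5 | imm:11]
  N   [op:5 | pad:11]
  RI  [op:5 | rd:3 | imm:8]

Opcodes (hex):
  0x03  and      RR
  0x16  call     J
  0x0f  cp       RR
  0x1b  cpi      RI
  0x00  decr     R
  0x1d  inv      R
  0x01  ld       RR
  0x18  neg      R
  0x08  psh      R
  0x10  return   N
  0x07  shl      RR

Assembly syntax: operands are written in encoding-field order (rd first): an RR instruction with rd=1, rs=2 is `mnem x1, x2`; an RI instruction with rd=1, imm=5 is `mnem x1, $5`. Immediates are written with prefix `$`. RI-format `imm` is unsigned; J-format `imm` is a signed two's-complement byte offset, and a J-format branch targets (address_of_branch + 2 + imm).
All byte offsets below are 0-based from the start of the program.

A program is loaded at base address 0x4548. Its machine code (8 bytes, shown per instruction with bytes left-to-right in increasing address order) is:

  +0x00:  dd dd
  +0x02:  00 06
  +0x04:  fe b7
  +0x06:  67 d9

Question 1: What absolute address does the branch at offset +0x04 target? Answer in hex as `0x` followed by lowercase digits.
0x454c

@+04  little-endian(fe b7) = 0xb7fe
  op=0xb7fe>>11=0x16 ⇒ call (J)
  imm: (w>>0)&0x7ff=0x7fe (s11→-2) → $-2
  target = base 0x4548 + off 0x04 + 2 + imm -2 = 0x454c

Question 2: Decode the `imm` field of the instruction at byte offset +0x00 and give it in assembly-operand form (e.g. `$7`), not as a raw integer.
@+00  little-endian(dd dd) = 0xdddd
  top 5b → 0x1b → cpi [RI]
  [10:8] rd=5 = x5
  [7:0] imm=221 = $221

$221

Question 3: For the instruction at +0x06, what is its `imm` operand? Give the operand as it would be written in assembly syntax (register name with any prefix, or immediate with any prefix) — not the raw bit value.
$103

@+06  little-endian(67 d9) = 0xd967
  op=0xd967>>11=0x1b ⇒ cpi (RI)
  [10:8] rd=1 = x1
  [7:0] imm=103 = $103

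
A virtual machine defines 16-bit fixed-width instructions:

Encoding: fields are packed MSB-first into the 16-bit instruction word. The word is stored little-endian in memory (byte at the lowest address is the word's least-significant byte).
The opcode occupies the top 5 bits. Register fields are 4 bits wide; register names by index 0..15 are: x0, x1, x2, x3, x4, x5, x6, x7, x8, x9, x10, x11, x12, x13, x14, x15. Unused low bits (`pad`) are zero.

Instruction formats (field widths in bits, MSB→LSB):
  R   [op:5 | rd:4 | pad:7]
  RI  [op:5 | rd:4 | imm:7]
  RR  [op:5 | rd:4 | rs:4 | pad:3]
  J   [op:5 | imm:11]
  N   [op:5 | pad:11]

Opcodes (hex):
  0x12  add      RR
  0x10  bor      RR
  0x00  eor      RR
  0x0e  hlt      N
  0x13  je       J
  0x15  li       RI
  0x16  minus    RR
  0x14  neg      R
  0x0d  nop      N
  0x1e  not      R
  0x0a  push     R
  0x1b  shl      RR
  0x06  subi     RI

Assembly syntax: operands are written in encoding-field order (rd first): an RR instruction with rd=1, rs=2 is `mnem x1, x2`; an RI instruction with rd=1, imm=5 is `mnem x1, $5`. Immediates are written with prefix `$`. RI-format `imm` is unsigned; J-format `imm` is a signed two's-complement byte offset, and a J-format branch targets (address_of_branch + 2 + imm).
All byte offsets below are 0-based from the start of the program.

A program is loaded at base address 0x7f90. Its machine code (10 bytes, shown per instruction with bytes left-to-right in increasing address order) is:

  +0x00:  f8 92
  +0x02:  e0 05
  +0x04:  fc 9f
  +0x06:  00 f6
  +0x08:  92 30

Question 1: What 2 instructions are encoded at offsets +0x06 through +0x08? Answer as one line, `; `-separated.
off 0x06: read 00 f6 as little → 0xf600
  top 5b → 0x1e → not [R]
  rd: (w>>7)&0xf=0xc → x12
off 0x08: read 92 30 as little → 0x3092
  top 5b → 0x6 → subi [RI]
  rd: (w>>7)&0xf=0x1 → x1
  imm: (w>>0)&0x7f=0x12 → $18

not x12; subi x1, $18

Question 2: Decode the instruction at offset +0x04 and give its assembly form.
[04] fc 9f → 0x9ffc
  op=0x9ffc>>11=0x13 ⇒ je (J)
  imm: (w>>0)&0x7ff=0x7fc (s11→-4) → $-4

je $-4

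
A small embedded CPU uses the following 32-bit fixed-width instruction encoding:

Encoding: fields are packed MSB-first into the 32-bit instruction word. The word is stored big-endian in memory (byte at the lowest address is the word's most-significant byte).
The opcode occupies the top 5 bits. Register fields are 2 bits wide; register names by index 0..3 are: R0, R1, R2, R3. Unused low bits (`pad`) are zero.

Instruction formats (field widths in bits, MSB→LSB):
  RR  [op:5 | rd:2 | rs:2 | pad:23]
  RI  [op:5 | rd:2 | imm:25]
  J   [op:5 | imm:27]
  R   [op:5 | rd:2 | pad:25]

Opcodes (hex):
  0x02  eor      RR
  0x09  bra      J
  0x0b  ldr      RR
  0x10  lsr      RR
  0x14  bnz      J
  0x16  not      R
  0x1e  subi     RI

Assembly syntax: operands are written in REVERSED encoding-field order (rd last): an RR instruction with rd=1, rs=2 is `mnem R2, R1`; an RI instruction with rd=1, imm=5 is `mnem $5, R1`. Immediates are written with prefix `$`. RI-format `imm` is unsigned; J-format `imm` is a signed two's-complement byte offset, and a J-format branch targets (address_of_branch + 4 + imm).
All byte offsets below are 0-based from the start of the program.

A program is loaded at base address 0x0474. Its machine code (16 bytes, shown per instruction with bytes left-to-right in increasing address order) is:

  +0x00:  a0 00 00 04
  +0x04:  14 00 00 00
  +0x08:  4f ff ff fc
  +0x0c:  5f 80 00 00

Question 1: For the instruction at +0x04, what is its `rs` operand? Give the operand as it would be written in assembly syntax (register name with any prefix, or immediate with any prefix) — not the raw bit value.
R0

@+04  big-endian(14 00 00 00) = 0x14000000
  top 5b → 0x2 → eor [RR]
  rd: (w>>25)&0x3=0x2 → R2
  rs: (w>>23)&0x3=0x0 → R0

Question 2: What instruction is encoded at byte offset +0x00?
bnz $4

off 0x00: read a0 00 00 04 as big → 0xa0000004
  top 5b → 0x14 → bnz [J]
  imm: (w>>0)&0x7ffffff=0x4 → $4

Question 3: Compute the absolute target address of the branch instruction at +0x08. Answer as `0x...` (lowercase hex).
0x047c

[08] 4f ff ff fc → 0x4ffffffc
  opcode bits[31:27]=0x9: bra/J
  imm: (w>>0)&0x7ffffff=0x7fffffc (s27→-4) → $-4
  target = base 0x0474 + off 0x08 + 4 + imm -4 = 0x047c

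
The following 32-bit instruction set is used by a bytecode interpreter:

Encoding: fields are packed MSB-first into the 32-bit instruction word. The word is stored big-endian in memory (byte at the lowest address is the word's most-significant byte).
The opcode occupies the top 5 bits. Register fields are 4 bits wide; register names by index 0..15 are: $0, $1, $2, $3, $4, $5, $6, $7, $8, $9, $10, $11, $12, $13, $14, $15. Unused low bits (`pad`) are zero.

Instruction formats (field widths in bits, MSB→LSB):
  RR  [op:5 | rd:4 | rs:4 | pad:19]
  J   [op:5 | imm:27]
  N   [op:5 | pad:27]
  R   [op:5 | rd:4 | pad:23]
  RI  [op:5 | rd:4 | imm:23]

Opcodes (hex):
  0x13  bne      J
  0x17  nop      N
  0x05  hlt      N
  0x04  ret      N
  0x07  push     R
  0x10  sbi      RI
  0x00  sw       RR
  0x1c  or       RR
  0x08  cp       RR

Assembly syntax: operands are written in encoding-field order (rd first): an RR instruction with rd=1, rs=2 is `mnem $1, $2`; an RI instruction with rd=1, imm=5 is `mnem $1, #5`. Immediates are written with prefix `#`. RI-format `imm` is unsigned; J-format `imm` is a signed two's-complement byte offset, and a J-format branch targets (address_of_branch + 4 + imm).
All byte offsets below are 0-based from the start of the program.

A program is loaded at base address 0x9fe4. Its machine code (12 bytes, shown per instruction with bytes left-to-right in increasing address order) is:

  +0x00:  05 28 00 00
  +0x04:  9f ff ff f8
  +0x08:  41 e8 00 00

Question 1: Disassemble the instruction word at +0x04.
bne #-8

@+04  big-endian(9f ff ff f8) = 0x9ffffff8
  opcode bits[31:27]=0x13: bne/J
  imm: (w>>0)&0x7ffffff=0x7fffff8 (s27→-8) → #-8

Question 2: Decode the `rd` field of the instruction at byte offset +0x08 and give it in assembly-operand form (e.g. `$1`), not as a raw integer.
$3

[08] 41 e8 00 00 → 0x41e80000
  top 5b → 0x8 → cp [RR]
  rd: (w>>23)&0xf=0x3 → $3
  rs: (w>>19)&0xf=0xd → $13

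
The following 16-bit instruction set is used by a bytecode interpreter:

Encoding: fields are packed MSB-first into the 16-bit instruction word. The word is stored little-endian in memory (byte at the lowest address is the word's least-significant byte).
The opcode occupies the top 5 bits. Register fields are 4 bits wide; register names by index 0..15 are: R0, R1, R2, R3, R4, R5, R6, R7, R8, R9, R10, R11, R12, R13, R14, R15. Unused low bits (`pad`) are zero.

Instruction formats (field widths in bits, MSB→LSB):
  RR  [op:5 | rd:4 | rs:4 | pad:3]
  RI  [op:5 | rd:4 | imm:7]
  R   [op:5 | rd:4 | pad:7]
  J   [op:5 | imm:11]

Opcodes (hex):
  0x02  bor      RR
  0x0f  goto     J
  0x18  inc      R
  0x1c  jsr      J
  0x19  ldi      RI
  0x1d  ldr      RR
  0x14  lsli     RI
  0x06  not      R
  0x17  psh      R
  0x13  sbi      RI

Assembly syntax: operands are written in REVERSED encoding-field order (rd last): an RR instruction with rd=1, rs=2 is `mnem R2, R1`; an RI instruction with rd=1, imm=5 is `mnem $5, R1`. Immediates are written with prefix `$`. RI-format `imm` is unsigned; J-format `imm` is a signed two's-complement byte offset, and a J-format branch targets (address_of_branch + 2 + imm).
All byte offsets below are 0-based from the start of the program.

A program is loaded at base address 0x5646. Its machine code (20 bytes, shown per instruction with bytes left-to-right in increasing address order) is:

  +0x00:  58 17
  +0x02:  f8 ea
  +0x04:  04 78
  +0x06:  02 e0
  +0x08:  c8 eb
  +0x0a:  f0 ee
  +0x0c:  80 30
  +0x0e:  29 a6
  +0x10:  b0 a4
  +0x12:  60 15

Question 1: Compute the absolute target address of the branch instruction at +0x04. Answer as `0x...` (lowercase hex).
0x5650

[04] 04 78 → 0x7804
  op=0x7804>>11=0xf ⇒ goto (J)
  [10:0] imm=4 = $4
  target = base 0x5646 + off 0x04 + 2 + imm 4 = 0x5650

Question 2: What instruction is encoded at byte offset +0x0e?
lsli $41, R12

off 0x0e: read 29 a6 as little → 0xa629
  op=0xa629>>11=0x14 ⇒ lsli (RI)
  [10:7] rd=12 = R12
  [6:0] imm=41 = $41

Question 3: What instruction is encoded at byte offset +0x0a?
ldr R14, R13

+0x0a: f0 ee ⇒ word 0xeef0 (little)
  top 5b → 0x1d → ldr [RR]
  rd@[10:7]=0xd ⇒ R13
  rs@[6:3]=0xe ⇒ R14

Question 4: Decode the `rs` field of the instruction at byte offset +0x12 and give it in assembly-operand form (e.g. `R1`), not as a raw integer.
R12

off 0x12: read 60 15 as little → 0x1560
  opcode bits[15:11]=0x2: bor/RR
  [10:7] rd=10 = R10
  [6:3] rs=12 = R12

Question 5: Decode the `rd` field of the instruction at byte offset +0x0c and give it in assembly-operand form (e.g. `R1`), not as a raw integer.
off 0x0c: read 80 30 as little → 0x3080
  top 5b → 0x6 → not [R]
  [10:7] rd=1 = R1

R1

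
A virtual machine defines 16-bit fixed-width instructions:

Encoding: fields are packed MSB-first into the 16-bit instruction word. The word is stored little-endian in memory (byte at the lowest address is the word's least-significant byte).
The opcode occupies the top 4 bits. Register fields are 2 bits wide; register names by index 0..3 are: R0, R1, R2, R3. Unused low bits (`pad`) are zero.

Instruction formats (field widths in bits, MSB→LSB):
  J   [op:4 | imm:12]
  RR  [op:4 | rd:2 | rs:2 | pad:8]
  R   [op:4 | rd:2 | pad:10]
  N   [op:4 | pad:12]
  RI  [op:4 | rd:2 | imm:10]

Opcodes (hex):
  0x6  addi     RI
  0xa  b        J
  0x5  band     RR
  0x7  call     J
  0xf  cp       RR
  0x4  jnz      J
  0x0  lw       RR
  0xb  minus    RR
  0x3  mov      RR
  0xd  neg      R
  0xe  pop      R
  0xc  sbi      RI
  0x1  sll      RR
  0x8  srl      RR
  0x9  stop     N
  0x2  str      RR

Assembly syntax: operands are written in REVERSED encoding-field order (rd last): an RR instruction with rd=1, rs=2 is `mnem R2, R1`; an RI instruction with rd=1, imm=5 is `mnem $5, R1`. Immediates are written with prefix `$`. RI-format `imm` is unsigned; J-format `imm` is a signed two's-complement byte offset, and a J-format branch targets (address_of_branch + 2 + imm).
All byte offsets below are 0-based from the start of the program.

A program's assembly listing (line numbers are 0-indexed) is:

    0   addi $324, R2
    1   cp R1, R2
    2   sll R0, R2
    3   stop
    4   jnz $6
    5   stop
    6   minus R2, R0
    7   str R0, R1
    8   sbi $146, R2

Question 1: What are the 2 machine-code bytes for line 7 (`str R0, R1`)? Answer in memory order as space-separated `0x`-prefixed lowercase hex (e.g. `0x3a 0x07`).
0x00 0x24

L7: str op=0x2:4|rd=1:2|rs=0:2|pad=0:8 ⇒ 0x2400 ⇒ little 00 24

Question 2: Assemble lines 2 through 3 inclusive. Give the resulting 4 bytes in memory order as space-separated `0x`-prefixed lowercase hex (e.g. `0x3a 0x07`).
L2: sll op=0x1:4|rd=2:2|rs=0:2|pad=0:8 ⇒ 0x1800 ⇒ little 00 18
L3: stop op=0x9:4|pad=0:12 ⇒ 0x9000 ⇒ little 00 90

0x00 0x18 0x00 0x90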